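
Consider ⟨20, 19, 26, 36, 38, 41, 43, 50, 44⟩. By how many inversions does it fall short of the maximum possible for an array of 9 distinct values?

Maximum inversions for 9 distinct elements is C(9, 2) = 9·8/2 = 36.
Current inversions — for each element, count later smaller elements:
20: 1
19: 0
26: 0
36: 0
38: 0
41: 0
43: 0
50: 1
44: 0
Current total: 1 + 0 + 0 + 0 + 0 + 0 + 0 + 1 + 0 = 2
Shortfall: 36 − 2 = 34

34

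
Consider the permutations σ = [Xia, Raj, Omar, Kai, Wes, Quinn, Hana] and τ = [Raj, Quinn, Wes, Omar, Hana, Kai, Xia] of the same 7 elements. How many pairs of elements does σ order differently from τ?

Assign each item its position (1..7) in the first ordering, then rewrite the second ordering as that position sequence:
positions: Xia→1, Raj→2, Omar→3, Kai→4, Wes→5, Quinn→6, Hana→7
second ordering as positions: [2, 6, 5, 3, 7, 4, 1]
Discordant pairs = inversions in this position sequence.
2: 1 → 1
6: 5, 3, 4, 1 → 4
5: 3, 4, 1 → 3
3: 1 → 1
7: 4, 1 → 2
4: 1 → 1
1: 0
Total: 1 + 4 + 3 + 1 + 2 + 1 + 0 = 12

12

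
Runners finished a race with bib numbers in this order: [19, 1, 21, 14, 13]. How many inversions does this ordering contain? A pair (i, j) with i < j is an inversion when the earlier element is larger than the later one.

6 inversions

Sweep left to right; for each value list the smaller values that follow it:
19: 3
1: 0
21: 2
14: 1
13: 0
Sum: 3 + 0 + 2 + 1 + 0 = 6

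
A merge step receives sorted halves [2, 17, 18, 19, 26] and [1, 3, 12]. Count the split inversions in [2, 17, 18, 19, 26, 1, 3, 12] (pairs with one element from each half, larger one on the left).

For each element r of the right run, count left-run elements greater than r:
r = 1: 2, 17, 18, 19, 26 → 5
r = 3: 17, 18, 19, 26 → 4
r = 12: 17, 18, 19, 26 → 4
Cross-inversions: 5 + 4 + 4 = 13

There are 13 split inversions.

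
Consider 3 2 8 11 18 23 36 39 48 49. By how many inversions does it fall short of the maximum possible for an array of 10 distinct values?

44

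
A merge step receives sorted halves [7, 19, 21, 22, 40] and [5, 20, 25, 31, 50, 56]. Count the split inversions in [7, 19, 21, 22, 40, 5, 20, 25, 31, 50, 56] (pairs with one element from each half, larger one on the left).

Take each right-half value and tally the left-half values above it:
r = 5: 7, 19, 21, 22, 40 → 5
r = 20: 21, 22, 40 → 3
r = 25: 40 → 1
r = 31: 40 → 1
r = 50: none → 0
r = 56: none → 0
Cross-inversions: 5 + 3 + 1 + 1 + 0 + 0 = 10

10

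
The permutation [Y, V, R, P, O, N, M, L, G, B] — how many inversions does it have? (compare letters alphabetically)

Inversions: 45

Element-by-element contributions:
Y → V, R, P, O, N, M, L, G, B → 9
V → R, P, O, N, M, L, G, B → 8
R → P, O, N, M, L, G, B → 7
P → O, N, M, L, G, B → 6
O → N, M, L, G, B → 5
N → M, L, G, B → 4
M → L, G, B → 3
L → G, B → 2
G → B → 1
B → none → 0
Sum: 9 + 8 + 7 + 6 + 5 + 4 + 3 + 2 + 1 + 0 = 45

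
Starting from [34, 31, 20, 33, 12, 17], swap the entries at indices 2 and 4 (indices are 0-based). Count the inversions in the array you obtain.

11

Positions 2 and 4 hold 20 and 12; after swapping, the array is [34, 31, 12, 33, 20, 17].
For each element, count later entries that are smaller:
34: 5
31: 3
12: 0
33: 2
20: 1
17: 0
Sum: 5 + 3 + 0 + 2 + 1 + 0 = 11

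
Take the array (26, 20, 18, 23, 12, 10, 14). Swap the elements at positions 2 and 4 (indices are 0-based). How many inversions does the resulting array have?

Positions 2 and 4 hold 18 and 12; after swapping, the array is [26, 20, 12, 23, 18, 10, 14].
Count, for each position, how many later elements it exceeds:
26 → 20, 12, 23, 18, 10, 14 → 6
20 → 12, 18, 10, 14 → 4
12 → 10 → 1
23 → 18, 10, 14 → 3
18 → 10, 14 → 2
10 → none → 0
14 → none → 0
Sum: 6 + 4 + 1 + 3 + 2 + 0 + 0 = 16

Inversions: 16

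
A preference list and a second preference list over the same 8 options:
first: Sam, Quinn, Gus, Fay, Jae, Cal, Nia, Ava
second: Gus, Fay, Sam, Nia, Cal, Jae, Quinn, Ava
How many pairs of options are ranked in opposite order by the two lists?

Assign each item its position (1..8) in the first ordering, then rewrite the second ordering as that position sequence:
positions: Sam→1, Quinn→2, Gus→3, Fay→4, Jae→5, Cal→6, Nia→7, Ava→8
second ordering as positions: [3, 4, 1, 7, 6, 5, 2, 8]
Discordant pairs = inversions in this position sequence.
3: 1, 2 → 2
4: 1, 2 → 2
1: 0
7: 6, 5, 2 → 3
6: 5, 2 → 2
5: 2 → 1
2: 0
8: 0
Total: 2 + 2 + 0 + 3 + 2 + 1 + 0 + 0 = 10

10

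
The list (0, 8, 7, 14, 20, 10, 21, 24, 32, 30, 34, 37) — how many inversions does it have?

Count, for each position, how many later elements it exceeds:
0: 0
8: 1
7: 0
14: 1
20: 1
10: 0
21: 0
24: 0
32: 1
30: 0
34: 0
37: 0
Sum: 0 + 1 + 0 + 1 + 1 + 0 + 0 + 0 + 1 + 0 + 0 + 0 = 4

4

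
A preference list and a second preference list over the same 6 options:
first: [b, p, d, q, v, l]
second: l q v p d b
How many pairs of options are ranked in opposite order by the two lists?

There are 13 pairs.

Assign each item its position (1..6) in the first ordering, then rewrite the second ordering as that position sequence:
positions: b→1, p→2, d→3, q→4, v→5, l→6
second ordering as positions: [6, 4, 5, 2, 3, 1]
Discordant pairs = inversions in this position sequence.
6: 4, 5, 2, 3, 1 → 5
4: 2, 3, 1 → 3
5: 2, 3, 1 → 3
2: 1 → 1
3: 1 → 1
1: 0
Total: 5 + 3 + 3 + 1 + 1 + 0 = 13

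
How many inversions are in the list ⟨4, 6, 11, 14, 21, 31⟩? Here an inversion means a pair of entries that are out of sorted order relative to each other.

0 out-of-order pairs

Sweep left to right; for each value list the smaller values that follow it:
4 → none → 0
6 → none → 0
11 → none → 0
14 → none → 0
21 → none → 0
31 → none → 0
Sum: 0 + 0 + 0 + 0 + 0 + 0 = 0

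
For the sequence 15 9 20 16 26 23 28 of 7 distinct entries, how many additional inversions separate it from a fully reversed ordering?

18

Maximum inversions for 7 distinct elements is C(7, 2) = 7·6/2 = 21.
Current inversions — for each element, count later smaller elements:
15: 1
9: 0
20: 1
16: 0
26: 1
23: 0
28: 0
Current total: 1 + 0 + 1 + 0 + 1 + 0 + 0 = 3
Shortfall: 21 − 3 = 18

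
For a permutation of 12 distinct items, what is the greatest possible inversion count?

66 inversions

A reversed (strictly descending) arrangement makes every pair an inversion, giving C(12, 2) inversions.
C(12, 2) = 12·11/2 = 66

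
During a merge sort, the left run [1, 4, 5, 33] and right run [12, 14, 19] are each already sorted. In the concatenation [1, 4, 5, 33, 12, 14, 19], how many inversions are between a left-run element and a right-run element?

Count, for every r in R, how many entries of L exceed r:
r = 12: 33 → 1
r = 14: 33 → 1
r = 19: 33 → 1
Cross-inversions: 1 + 1 + 1 = 3

3 split inversions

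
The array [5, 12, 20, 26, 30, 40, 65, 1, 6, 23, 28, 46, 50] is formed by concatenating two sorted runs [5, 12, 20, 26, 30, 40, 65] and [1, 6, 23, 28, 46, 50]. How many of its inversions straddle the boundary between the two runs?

22 cross-inversions

Take each right-half value and tally the left-half values above it:
r = 1: 5, 12, 20, 26, 30, 40, 65 → 7
r = 6: 12, 20, 26, 30, 40, 65 → 6
r = 23: 26, 30, 40, 65 → 4
r = 28: 30, 40, 65 → 3
r = 46: 65 → 1
r = 50: 65 → 1
Cross-inversions: 7 + 6 + 4 + 3 + 1 + 1 = 22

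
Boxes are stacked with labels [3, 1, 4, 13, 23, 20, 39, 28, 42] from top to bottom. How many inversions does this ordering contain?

3

Count, for each position, how many later elements it exceeds:
3 → 1 → 1
1 → none → 0
4 → none → 0
13 → none → 0
23 → 20 → 1
20 → none → 0
39 → 28 → 1
28 → none → 0
42 → none → 0
Sum: 1 + 0 + 0 + 0 + 1 + 0 + 1 + 0 + 0 = 3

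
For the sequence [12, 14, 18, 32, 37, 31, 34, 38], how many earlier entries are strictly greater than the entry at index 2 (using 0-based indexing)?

0 such elements

The element at index 2 is 18.
Elements before it: 12, 14
None of them are larger than 18.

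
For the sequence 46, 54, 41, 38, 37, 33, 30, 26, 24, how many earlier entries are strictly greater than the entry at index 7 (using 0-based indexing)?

7

The element at index 7 is 26.
Elements before it: 46, 54, 41, 38, 37, 33, 30
Those larger than 26: 46, 54, 41, 38, 37, 33, 30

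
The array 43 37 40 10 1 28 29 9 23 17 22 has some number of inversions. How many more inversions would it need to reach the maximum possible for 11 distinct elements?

17 inversions short

Maximum inversions for 11 distinct elements is C(11, 2) = 11·10/2 = 55.
Current inversions — for each element, count later smaller elements:
43: 10
37: 8
40: 8
10: 2
1: 0
28: 4
29: 4
9: 0
23: 2
17: 0
22: 0
Current total: 10 + 8 + 8 + 2 + 0 + 4 + 4 + 0 + 2 + 0 + 0 = 38
Shortfall: 55 − 38 = 17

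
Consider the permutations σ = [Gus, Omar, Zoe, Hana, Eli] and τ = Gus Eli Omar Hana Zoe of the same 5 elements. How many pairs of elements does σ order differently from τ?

Assign each item its position (1..5) in the first ordering, then rewrite the second ordering as that position sequence:
positions: Gus→1, Omar→2, Zoe→3, Hana→4, Eli→5
second ordering as positions: [1, 5, 2, 4, 3]
Discordant pairs = inversions in this position sequence.
1: 0
5: 2, 4, 3 → 3
2: 0
4: 3 → 1
3: 0
Total: 0 + 3 + 0 + 1 + 0 = 4

4 discordant pairs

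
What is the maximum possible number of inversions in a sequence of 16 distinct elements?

A reversed (strictly descending) arrangement makes every pair an inversion, giving C(16, 2) inversions.
C(16, 2) = 16·15/2 = 120

120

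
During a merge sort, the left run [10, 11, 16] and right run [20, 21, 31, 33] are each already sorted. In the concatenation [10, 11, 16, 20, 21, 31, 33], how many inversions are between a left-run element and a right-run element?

0 split inversions

Count, for every r in R, how many entries of L exceed r:
r = 20: none → 0
r = 21: none → 0
r = 31: none → 0
r = 33: none → 0
Cross-inversions: 0 + 0 + 0 + 0 = 0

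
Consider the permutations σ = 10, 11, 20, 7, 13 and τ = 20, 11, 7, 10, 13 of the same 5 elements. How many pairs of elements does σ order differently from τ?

4 discordant pairs

Assign each item its position (1..5) in the first ordering, then rewrite the second ordering as that position sequence:
positions: 10→1, 11→2, 20→3, 7→4, 13→5
second ordering as positions: [3, 2, 4, 1, 5]
Discordant pairs = inversions in this position sequence.
3: 2, 1 → 2
2: 1 → 1
4: 1 → 1
1: 0
5: 0
Total: 2 + 1 + 1 + 0 + 0 = 4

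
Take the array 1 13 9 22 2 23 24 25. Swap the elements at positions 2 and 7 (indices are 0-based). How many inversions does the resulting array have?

11

Positions 2 and 7 hold 9 and 25; after swapping, the array is [1, 13, 25, 22, 2, 23, 24, 9].
Count, for each position, how many later elements it exceeds:
1 → none → 0
13 → 2, 9 → 2
25 → 22, 2, 23, 24, 9 → 5
22 → 2, 9 → 2
2 → none → 0
23 → 9 → 1
24 → 9 → 1
9 → none → 0
Sum: 0 + 2 + 5 + 2 + 0 + 1 + 1 + 0 = 11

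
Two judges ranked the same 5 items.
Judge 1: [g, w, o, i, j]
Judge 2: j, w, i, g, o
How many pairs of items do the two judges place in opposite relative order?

Assign each item its position (1..5) in the first ordering, then rewrite the second ordering as that position sequence:
positions: g→1, w→2, o→3, i→4, j→5
second ordering as positions: [5, 2, 4, 1, 3]
Discordant pairs = inversions in this position sequence.
5: 2, 4, 1, 3 → 4
2: 1 → 1
4: 1, 3 → 2
1: 0
3: 0
Total: 4 + 1 + 2 + 0 + 0 = 7

7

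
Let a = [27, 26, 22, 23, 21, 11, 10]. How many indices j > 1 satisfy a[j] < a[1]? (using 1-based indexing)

6

The element at index 1 is 27.
Elements after it: 26, 22, 23, 21, 11, 10
Those smaller than 27: 26, 22, 23, 21, 11, 10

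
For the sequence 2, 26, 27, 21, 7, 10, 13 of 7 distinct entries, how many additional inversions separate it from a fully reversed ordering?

10

Maximum inversions for 7 distinct elements is C(7, 2) = 7·6/2 = 21.
Current inversions — for each element, count later smaller elements:
2: 0
26: 4
27: 4
21: 3
7: 0
10: 0
13: 0
Current total: 0 + 4 + 4 + 3 + 0 + 0 + 0 = 11
Shortfall: 21 − 11 = 10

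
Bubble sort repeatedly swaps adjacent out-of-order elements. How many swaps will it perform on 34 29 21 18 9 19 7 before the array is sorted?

Swaps: 19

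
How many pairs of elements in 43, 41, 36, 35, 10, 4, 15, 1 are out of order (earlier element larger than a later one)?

Count, for each position, how many later elements it exceeds:
43 → 41, 36, 35, 10, 4, 15, 1 → 7
41 → 36, 35, 10, 4, 15, 1 → 6
36 → 35, 10, 4, 15, 1 → 5
35 → 10, 4, 15, 1 → 4
10 → 4, 1 → 2
4 → 1 → 1
15 → 1 → 1
1 → none → 0
Sum: 7 + 6 + 5 + 4 + 2 + 1 + 1 + 0 = 26

26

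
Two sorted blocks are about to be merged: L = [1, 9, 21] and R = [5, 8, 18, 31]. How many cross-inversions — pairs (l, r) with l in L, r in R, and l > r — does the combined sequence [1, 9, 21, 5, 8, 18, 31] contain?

Count, for every r in R, how many entries of L exceed r:
r = 5: 9, 21 → 2
r = 8: 9, 21 → 2
r = 18: 21 → 1
r = 31: none → 0
Cross-inversions: 2 + 2 + 1 + 0 = 5

Cross-inversions: 5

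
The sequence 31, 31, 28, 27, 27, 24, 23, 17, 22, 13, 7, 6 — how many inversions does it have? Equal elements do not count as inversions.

Inversions: 63

Sweep left to right; for each value list the smaller values that follow it:
31: 10
31: 10
28: 9
27: 7
27: 7
24: 6
23: 5
17: 3
22: 3
13: 2
7: 1
6: 0
Sum: 10 + 10 + 9 + 7 + 7 + 6 + 5 + 3 + 3 + 2 + 1 + 0 = 63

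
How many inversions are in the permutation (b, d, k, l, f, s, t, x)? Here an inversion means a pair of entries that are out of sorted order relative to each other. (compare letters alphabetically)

2

Sweep left to right; for each value list the smaller values that follow it:
b: 0
d: 0
k: 1
l: 1
f: 0
s: 0
t: 0
x: 0
Sum: 0 + 0 + 1 + 1 + 0 + 0 + 0 + 0 = 2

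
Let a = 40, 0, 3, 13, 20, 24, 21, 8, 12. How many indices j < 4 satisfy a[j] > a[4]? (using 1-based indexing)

1

The element at index 4 is 13.
Elements before it: 40, 0, 3
Those larger than 13: 40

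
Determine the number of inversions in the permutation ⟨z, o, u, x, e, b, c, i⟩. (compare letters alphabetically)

There are 21 out-of-order pairs.

Element-by-element contributions:
z: 7
o: 4
u: 4
x: 4
e: 2
b: 0
c: 0
i: 0
Sum: 7 + 4 + 4 + 4 + 2 + 0 + 0 + 0 = 21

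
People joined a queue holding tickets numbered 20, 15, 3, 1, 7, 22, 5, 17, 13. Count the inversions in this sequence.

Element-by-element contributions:
20 → 15, 3, 1, 7, 5, 17, 13 → 7
15 → 3, 1, 7, 5, 13 → 5
3 → 1 → 1
1 → none → 0
7 → 5 → 1
22 → 5, 17, 13 → 3
5 → none → 0
17 → 13 → 1
13 → none → 0
Sum: 7 + 5 + 1 + 0 + 1 + 3 + 0 + 1 + 0 = 18

18 inversions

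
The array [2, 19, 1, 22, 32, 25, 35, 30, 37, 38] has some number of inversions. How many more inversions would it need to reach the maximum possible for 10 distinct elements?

40 inversions short

Maximum inversions for 10 distinct elements is C(10, 2) = 10·9/2 = 45.
Current inversions — for each element, count later smaller elements:
2: 1
19: 1
1: 0
22: 0
32: 2
25: 0
35: 1
30: 0
37: 0
38: 0
Current total: 1 + 1 + 0 + 0 + 2 + 0 + 1 + 0 + 0 + 0 = 5
Shortfall: 45 − 5 = 40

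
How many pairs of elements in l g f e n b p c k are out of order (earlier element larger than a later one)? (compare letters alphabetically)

There are 20 inversions.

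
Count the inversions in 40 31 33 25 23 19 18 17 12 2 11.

For each element, count later entries that are smaller:
40 → 31, 33, 25, 23, 19, 18, 17, 12, 2, 11 → 10
31 → 25, 23, 19, 18, 17, 12, 2, 11 → 8
33 → 25, 23, 19, 18, 17, 12, 2, 11 → 8
25 → 23, 19, 18, 17, 12, 2, 11 → 7
23 → 19, 18, 17, 12, 2, 11 → 6
19 → 18, 17, 12, 2, 11 → 5
18 → 17, 12, 2, 11 → 4
17 → 12, 2, 11 → 3
12 → 2, 11 → 2
2 → none → 0
11 → none → 0
Sum: 10 + 8 + 8 + 7 + 6 + 5 + 4 + 3 + 2 + 0 + 0 = 53

53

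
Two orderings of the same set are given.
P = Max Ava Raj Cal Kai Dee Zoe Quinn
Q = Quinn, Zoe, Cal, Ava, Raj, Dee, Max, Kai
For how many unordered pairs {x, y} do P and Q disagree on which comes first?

Assign each item its position (1..8) in the first ordering, then rewrite the second ordering as that position sequence:
positions: Max→1, Ava→2, Raj→3, Cal→4, Kai→5, Dee→6, Zoe→7, Quinn→8
second ordering as positions: [8, 7, 4, 2, 3, 6, 1, 5]
Discordant pairs = inversions in this position sequence.
8: 7, 4, 2, 3, 6, 1, 5 → 7
7: 4, 2, 3, 6, 1, 5 → 6
4: 2, 3, 1 → 3
2: 1 → 1
3: 1 → 1
6: 1, 5 → 2
1: 0
5: 0
Total: 7 + 6 + 3 + 1 + 1 + 2 + 0 + 0 = 20

Disagreeing pairs: 20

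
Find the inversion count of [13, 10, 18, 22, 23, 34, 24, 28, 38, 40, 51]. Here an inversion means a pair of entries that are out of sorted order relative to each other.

For each element, count later entries that are smaller:
13 → 10 → 1
10 → none → 0
18 → none → 0
22 → none → 0
23 → none → 0
34 → 24, 28 → 2
24 → none → 0
28 → none → 0
38 → none → 0
40 → none → 0
51 → none → 0
Sum: 1 + 0 + 0 + 0 + 0 + 2 + 0 + 0 + 0 + 0 + 0 = 3

3 inversions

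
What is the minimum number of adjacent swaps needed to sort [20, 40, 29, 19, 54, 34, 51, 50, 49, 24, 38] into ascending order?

Adjacent swaps: 24

Each adjacent swap fixes exactly one inversion, so the minimum swap count equals the number of inversions.
Count inversions — for each element, later elements that are smaller:
20: 19 → 1
40: 29, 19, 34, 24, 38 → 5
29: 19, 24 → 2
19: none → 0
54: 34, 51, 50, 49, 24, 38 → 6
34: 24 → 1
51: 50, 49, 24, 38 → 4
50: 49, 24, 38 → 3
49: 24, 38 → 2
24: none → 0
38: none → 0
Total inversions: 1 + 5 + 2 + 0 + 6 + 1 + 4 + 3 + 2 + 0 + 0 = 24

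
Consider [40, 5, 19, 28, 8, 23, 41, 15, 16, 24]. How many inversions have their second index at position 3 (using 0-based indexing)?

1 such element

The element at index 3 is 28.
Elements before it: 40, 5, 19
Those larger than 28: 40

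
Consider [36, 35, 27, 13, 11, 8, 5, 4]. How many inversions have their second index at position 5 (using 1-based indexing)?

4

The element at index 5 is 11.
Elements before it: 36, 35, 27, 13
Those larger than 11: 36, 35, 27, 13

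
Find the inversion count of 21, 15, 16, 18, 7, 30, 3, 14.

Inversions: 18

Count, for each position, how many later elements it exceeds:
21: 6
15: 3
16: 3
18: 3
7: 1
30: 2
3: 0
14: 0
Sum: 6 + 3 + 3 + 3 + 1 + 2 + 0 + 0 = 18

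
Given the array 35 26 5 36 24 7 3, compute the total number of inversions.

Sweep left to right; for each value list the smaller values that follow it:
35 → 26, 5, 24, 7, 3 → 5
26 → 5, 24, 7, 3 → 4
5 → 3 → 1
36 → 24, 7, 3 → 3
24 → 7, 3 → 2
7 → 3 → 1
3 → none → 0
Sum: 5 + 4 + 1 + 3 + 2 + 1 + 0 = 16

16 inversions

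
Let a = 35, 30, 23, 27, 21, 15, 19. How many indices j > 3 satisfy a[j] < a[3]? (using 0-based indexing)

3

The element at index 3 is 27.
Elements after it: 21, 15, 19
Those smaller than 27: 21, 15, 19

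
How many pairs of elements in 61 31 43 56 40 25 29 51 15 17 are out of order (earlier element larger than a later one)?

34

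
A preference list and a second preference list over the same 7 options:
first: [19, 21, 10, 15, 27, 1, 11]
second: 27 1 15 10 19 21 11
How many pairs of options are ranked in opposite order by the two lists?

13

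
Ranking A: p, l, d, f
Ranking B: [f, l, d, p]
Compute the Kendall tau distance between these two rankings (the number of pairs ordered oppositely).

5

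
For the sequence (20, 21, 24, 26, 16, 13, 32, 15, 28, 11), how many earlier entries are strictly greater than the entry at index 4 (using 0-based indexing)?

4

The element at index 4 is 16.
Elements before it: 20, 21, 24, 26
Those larger than 16: 20, 21, 24, 26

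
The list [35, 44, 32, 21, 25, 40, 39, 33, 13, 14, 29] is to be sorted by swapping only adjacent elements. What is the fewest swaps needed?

Swaps: 37

The minimum number of adjacent swaps to sort an array equals its inversion count, since every such swap removes exactly one inversion.
Count inversions — for each element, later elements that are smaller:
35: 32, 21, 25, 33, 13, 14, 29 → 7
44: 32, 21, 25, 40, 39, 33, 13, 14, 29 → 9
32: 21, 25, 13, 14, 29 → 5
21: 13, 14 → 2
25: 13, 14 → 2
40: 39, 33, 13, 14, 29 → 5
39: 33, 13, 14, 29 → 4
33: 13, 14, 29 → 3
13: none → 0
14: none → 0
29: none → 0
Total inversions: 7 + 9 + 5 + 2 + 2 + 5 + 4 + 3 + 0 + 0 + 0 = 37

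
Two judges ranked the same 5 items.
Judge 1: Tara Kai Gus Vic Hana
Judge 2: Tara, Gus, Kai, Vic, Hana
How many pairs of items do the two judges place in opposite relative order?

1

Assign each item its position (1..5) in the first ordering, then rewrite the second ordering as that position sequence:
positions: Tara→1, Kai→2, Gus→3, Vic→4, Hana→5
second ordering as positions: [1, 3, 2, 4, 5]
Discordant pairs = inversions in this position sequence.
1: 0
3: 2 → 1
2: 0
4: 0
5: 0
Total: 0 + 1 + 0 + 0 + 0 = 1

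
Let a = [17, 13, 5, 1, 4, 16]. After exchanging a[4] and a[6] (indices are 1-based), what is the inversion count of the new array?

Positions 4 and 6 hold 1 and 16; after swapping, the array is [17, 13, 5, 16, 4, 1].
Sweep left to right; for each value list the smaller values that follow it:
17: 5
13: 3
5: 2
16: 2
4: 1
1: 0
Sum: 5 + 3 + 2 + 2 + 1 + 0 = 13

Inversions: 13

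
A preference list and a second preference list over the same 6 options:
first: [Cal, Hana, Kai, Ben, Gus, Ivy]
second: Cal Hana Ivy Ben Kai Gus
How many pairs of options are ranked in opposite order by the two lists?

Assign each item its position (1..6) in the first ordering, then rewrite the second ordering as that position sequence:
positions: Cal→1, Hana→2, Kai→3, Ben→4, Gus→5, Ivy→6
second ordering as positions: [1, 2, 6, 4, 3, 5]
Discordant pairs = inversions in this position sequence.
1: 0
2: 0
6: 4, 3, 5 → 3
4: 3 → 1
3: 0
5: 0
Total: 0 + 0 + 3 + 1 + 0 + 0 = 4

4 pairs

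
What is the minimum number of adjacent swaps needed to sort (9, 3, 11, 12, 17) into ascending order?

1

Each adjacent swap fixes exactly one inversion, so the minimum swap count equals the number of inversions.
Count inversions — for each element, later elements that are smaller:
9: 3 → 1
3: none → 0
11: none → 0
12: none → 0
17: none → 0
Total inversions: 1 + 0 + 0 + 0 + 0 = 1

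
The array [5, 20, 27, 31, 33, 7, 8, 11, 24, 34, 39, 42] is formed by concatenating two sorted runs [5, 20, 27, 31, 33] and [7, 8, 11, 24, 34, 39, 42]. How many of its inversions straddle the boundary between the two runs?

Take each right-half value and tally the left-half values above it:
r = 7: 20, 27, 31, 33 → 4
r = 8: 20, 27, 31, 33 → 4
r = 11: 20, 27, 31, 33 → 4
r = 24: 27, 31, 33 → 3
r = 34: none → 0
r = 39: none → 0
r = 42: none → 0
Cross-inversions: 4 + 4 + 4 + 3 + 0 + 0 + 0 = 15

15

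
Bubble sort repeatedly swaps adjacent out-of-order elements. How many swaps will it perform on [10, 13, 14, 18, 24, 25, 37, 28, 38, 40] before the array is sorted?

1 adjacent swap

Each adjacent swap fixes exactly one inversion, so the minimum swap count equals the number of inversions.
Count inversions — for each element, later elements that are smaller:
10: none → 0
13: none → 0
14: none → 0
18: none → 0
24: none → 0
25: none → 0
37: 28 → 1
28: none → 0
38: none → 0
40: none → 0
Total inversions: 0 + 0 + 0 + 0 + 0 + 0 + 1 + 0 + 0 + 0 = 1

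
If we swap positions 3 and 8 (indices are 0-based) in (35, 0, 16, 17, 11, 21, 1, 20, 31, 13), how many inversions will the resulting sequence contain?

26 inversions

Positions 3 and 8 hold 17 and 31; after swapping, the array is [35, 0, 16, 31, 11, 21, 1, 20, 17, 13].
Count, for each position, how many later elements it exceeds:
35: 9
0: 0
16: 3
31: 6
11: 1
21: 4
1: 0
20: 2
17: 1
13: 0
Sum: 9 + 0 + 3 + 6 + 1 + 4 + 0 + 2 + 1 + 0 = 26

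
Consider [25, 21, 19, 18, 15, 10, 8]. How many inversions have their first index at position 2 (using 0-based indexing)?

The element at index 2 is 19.
Elements after it: 18, 15, 10, 8
Those smaller than 19: 18, 15, 10, 8

4 such elements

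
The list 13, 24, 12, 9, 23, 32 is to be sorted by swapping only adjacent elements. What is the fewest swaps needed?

6

Each adjacent swap fixes exactly one inversion, so the minimum swap count equals the number of inversions.
Count inversions — for each element, later elements that are smaller:
13: 12, 9 → 2
24: 12, 9, 23 → 3
12: 9 → 1
9: none → 0
23: none → 0
32: none → 0
Total inversions: 2 + 3 + 1 + 0 + 0 + 0 = 6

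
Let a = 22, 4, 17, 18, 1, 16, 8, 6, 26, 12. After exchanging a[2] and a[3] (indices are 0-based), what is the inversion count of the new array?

Positions 2 and 3 hold 17 and 18; after swapping, the array is [22, 4, 18, 17, 1, 16, 8, 6, 26, 12].
Sweep left to right; for each value list the smaller values that follow it:
22 → 4, 18, 17, 1, 16, 8, 6, 12 → 8
4 → 1 → 1
18 → 17, 1, 16, 8, 6, 12 → 6
17 → 1, 16, 8, 6, 12 → 5
1 → none → 0
16 → 8, 6, 12 → 3
8 → 6 → 1
6 → none → 0
26 → 12 → 1
12 → none → 0
Sum: 8 + 1 + 6 + 5 + 0 + 3 + 1 + 0 + 1 + 0 = 25

25 inversions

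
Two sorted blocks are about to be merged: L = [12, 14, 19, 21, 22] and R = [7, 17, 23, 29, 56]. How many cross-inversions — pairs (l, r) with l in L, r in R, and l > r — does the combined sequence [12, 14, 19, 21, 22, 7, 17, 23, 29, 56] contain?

8

Count, for every r in R, how many entries of L exceed r:
r = 7: 12, 14, 19, 21, 22 → 5
r = 17: 19, 21, 22 → 3
r = 23: none → 0
r = 29: none → 0
r = 56: none → 0
Cross-inversions: 5 + 3 + 0 + 0 + 0 = 8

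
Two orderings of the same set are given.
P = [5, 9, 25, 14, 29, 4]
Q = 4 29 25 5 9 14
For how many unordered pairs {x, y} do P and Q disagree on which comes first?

11

Assign each item its position (1..6) in the first ordering, then rewrite the second ordering as that position sequence:
positions: 5→1, 9→2, 25→3, 14→4, 29→5, 4→6
second ordering as positions: [6, 5, 3, 1, 2, 4]
Discordant pairs = inversions in this position sequence.
6: 5, 3, 1, 2, 4 → 5
5: 3, 1, 2, 4 → 4
3: 1, 2 → 2
1: 0
2: 0
4: 0
Total: 5 + 4 + 2 + 0 + 0 + 0 = 11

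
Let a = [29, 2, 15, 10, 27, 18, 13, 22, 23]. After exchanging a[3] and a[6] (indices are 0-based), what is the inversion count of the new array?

Positions 3 and 6 hold 10 and 13; after swapping, the array is [29, 2, 15, 13, 27, 18, 10, 22, 23].
Element-by-element contributions:
29 → 2, 15, 13, 27, 18, 10, 22, 23 → 8
2 → none → 0
15 → 13, 10 → 2
13 → 10 → 1
27 → 18, 10, 22, 23 → 4
18 → 10 → 1
10 → none → 0
22 → none → 0
23 → none → 0
Sum: 8 + 0 + 2 + 1 + 4 + 1 + 0 + 0 + 0 = 16

16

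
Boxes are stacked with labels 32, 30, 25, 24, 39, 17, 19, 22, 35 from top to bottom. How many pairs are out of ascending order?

22 out-of-order pairs

Sweep left to right; for each value list the smaller values that follow it:
32 → 30, 25, 24, 17, 19, 22 → 6
30 → 25, 24, 17, 19, 22 → 5
25 → 24, 17, 19, 22 → 4
24 → 17, 19, 22 → 3
39 → 17, 19, 22, 35 → 4
17 → none → 0
19 → none → 0
22 → none → 0
35 → none → 0
Sum: 6 + 5 + 4 + 3 + 4 + 0 + 0 + 0 + 0 = 22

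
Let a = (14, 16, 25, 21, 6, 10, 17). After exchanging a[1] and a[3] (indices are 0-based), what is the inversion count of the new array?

12

Positions 1 and 3 hold 16 and 21; after swapping, the array is [14, 21, 25, 16, 6, 10, 17].
For each element, count later entries that are smaller:
14: 2
21: 4
25: 4
16: 2
6: 0
10: 0
17: 0
Sum: 2 + 4 + 4 + 2 + 0 + 0 + 0 = 12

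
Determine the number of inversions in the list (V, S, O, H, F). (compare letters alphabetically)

Out-of-order index pairs (0-indexed):
(0,1): V > S
(0,2): V > O
(0,3): V > H
(0,4): V > F
(1,2): S > O
(1,3): S > H
(1,4): S > F
(2,3): O > H
(2,4): O > F
(3,4): H > F
That's 10 pairs.

10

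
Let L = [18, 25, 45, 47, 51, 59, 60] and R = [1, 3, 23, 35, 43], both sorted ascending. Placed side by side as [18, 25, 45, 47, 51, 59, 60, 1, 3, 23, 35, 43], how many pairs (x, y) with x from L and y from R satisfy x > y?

Count, for every r in R, how many entries of L exceed r:
r = 1: 18, 25, 45, 47, 51, 59, 60 → 7
r = 3: 18, 25, 45, 47, 51, 59, 60 → 7
r = 23: 25, 45, 47, 51, 59, 60 → 6
r = 35: 45, 47, 51, 59, 60 → 5
r = 43: 45, 47, 51, 59, 60 → 5
Cross-inversions: 7 + 7 + 6 + 5 + 5 = 30

30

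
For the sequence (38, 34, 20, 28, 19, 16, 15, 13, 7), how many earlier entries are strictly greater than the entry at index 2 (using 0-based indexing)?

The element at index 2 is 20.
Elements before it: 38, 34
Those larger than 20: 38, 34

2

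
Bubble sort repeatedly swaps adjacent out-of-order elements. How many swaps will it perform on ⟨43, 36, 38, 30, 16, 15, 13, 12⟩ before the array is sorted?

There are 27 swaps.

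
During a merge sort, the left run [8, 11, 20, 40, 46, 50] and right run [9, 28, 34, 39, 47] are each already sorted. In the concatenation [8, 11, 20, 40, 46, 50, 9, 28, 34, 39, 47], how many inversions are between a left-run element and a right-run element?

15

Count, for every r in R, how many entries of L exceed r:
r = 9: 11, 20, 40, 46, 50 → 5
r = 28: 40, 46, 50 → 3
r = 34: 40, 46, 50 → 3
r = 39: 40, 46, 50 → 3
r = 47: 50 → 1
Cross-inversions: 5 + 3 + 3 + 3 + 1 = 15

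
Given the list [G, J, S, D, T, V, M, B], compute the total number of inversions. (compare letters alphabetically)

13 out-of-order pairs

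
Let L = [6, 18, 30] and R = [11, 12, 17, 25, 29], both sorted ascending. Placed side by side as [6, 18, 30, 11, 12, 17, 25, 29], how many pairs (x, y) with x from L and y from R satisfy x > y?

Count, for every r in R, how many entries of L exceed r:
r = 11: 18, 30 → 2
r = 12: 18, 30 → 2
r = 17: 18, 30 → 2
r = 25: 30 → 1
r = 29: 30 → 1
Cross-inversions: 2 + 2 + 2 + 1 + 1 = 8

There are 8 split inversions.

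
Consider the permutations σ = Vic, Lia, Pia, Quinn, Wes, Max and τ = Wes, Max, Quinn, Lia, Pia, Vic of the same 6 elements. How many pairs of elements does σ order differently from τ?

13

Assign each item its position (1..6) in the first ordering, then rewrite the second ordering as that position sequence:
positions: Vic→1, Lia→2, Pia→3, Quinn→4, Wes→5, Max→6
second ordering as positions: [5, 6, 4, 2, 3, 1]
Discordant pairs = inversions in this position sequence.
5: 4, 2, 3, 1 → 4
6: 4, 2, 3, 1 → 4
4: 2, 3, 1 → 3
2: 1 → 1
3: 1 → 1
1: 0
Total: 4 + 4 + 3 + 1 + 1 + 0 = 13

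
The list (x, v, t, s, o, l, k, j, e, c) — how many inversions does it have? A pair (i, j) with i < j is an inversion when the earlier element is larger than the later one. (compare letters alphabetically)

45 out-of-order pairs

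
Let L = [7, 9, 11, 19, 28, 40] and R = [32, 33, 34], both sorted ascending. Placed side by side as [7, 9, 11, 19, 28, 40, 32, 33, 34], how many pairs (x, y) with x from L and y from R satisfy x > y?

Count, for every r in R, how many entries of L exceed r:
r = 32: 40 → 1
r = 33: 40 → 1
r = 34: 40 → 1
Cross-inversions: 1 + 1 + 1 = 3

3 split inversions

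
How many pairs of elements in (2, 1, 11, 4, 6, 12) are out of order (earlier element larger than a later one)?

Inversion pairs (indices are 1-based):
(1,2): 2 > 1
(3,4): 11 > 4
(3,5): 11 > 6
That's 3 pairs.

3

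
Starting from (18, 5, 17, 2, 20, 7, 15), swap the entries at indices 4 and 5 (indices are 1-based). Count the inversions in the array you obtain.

12 inversions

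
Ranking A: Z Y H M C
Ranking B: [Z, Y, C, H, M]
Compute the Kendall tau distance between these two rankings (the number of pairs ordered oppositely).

Assign each item its position (1..5) in the first ordering, then rewrite the second ordering as that position sequence:
positions: Z→1, Y→2, H→3, M→4, C→5
second ordering as positions: [1, 2, 5, 3, 4]
Discordant pairs = inversions in this position sequence.
1: 0
2: 0
5: 3, 4 → 2
3: 0
4: 0
Total: 0 + 0 + 2 + 0 + 0 = 2

There are 2 discordant pairs.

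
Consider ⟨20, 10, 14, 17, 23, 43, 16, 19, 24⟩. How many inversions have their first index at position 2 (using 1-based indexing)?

0

The element at index 2 is 10.
Elements after it: 14, 17, 23, 43, 16, 19, 24
None of them are smaller than 10.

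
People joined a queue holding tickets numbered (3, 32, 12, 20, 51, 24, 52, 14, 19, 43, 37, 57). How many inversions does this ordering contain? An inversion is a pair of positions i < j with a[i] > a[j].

Count, for each position, how many later elements it exceeds:
3 → none → 0
32 → 12, 20, 24, 14, 19 → 5
12 → none → 0
20 → 14, 19 → 2
51 → 24, 14, 19, 43, 37 → 5
24 → 14, 19 → 2
52 → 14, 19, 43, 37 → 4
14 → none → 0
19 → none → 0
43 → 37 → 1
37 → none → 0
57 → none → 0
Sum: 0 + 5 + 0 + 2 + 5 + 2 + 4 + 0 + 0 + 1 + 0 + 0 = 19

19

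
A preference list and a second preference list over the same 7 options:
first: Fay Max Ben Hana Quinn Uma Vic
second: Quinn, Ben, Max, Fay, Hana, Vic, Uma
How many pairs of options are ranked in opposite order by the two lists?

8 pairs

Assign each item its position (1..7) in the first ordering, then rewrite the second ordering as that position sequence:
positions: Fay→1, Max→2, Ben→3, Hana→4, Quinn→5, Uma→6, Vic→7
second ordering as positions: [5, 3, 2, 1, 4, 7, 6]
Discordant pairs = inversions in this position sequence.
5: 3, 2, 1, 4 → 4
3: 2, 1 → 2
2: 1 → 1
1: 0
4: 0
7: 6 → 1
6: 0
Total: 4 + 2 + 1 + 0 + 0 + 1 + 0 = 8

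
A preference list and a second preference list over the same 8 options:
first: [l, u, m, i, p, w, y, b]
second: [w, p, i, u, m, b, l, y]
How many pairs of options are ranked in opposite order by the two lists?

16 pairs

Assign each item its position (1..8) in the first ordering, then rewrite the second ordering as that position sequence:
positions: l→1, u→2, m→3, i→4, p→5, w→6, y→7, b→8
second ordering as positions: [6, 5, 4, 2, 3, 8, 1, 7]
Discordant pairs = inversions in this position sequence.
6: 5, 4, 2, 3, 1 → 5
5: 4, 2, 3, 1 → 4
4: 2, 3, 1 → 3
2: 1 → 1
3: 1 → 1
8: 1, 7 → 2
1: 0
7: 0
Total: 5 + 4 + 3 + 1 + 1 + 2 + 0 + 0 = 16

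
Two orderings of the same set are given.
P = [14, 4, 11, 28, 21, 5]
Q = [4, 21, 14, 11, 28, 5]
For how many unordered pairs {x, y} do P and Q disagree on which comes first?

Disagreeing pairs: 4

Assign each item its position (1..6) in the first ordering, then rewrite the second ordering as that position sequence:
positions: 14→1, 4→2, 11→3, 28→4, 21→5, 5→6
second ordering as positions: [2, 5, 1, 3, 4, 6]
Discordant pairs = inversions in this position sequence.
2: 1 → 1
5: 1, 3, 4 → 3
1: 0
3: 0
4: 0
6: 0
Total: 1 + 3 + 0 + 0 + 0 + 0 = 4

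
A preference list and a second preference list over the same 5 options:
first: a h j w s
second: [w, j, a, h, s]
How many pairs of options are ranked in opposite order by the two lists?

Assign each item its position (1..5) in the first ordering, then rewrite the second ordering as that position sequence:
positions: a→1, h→2, j→3, w→4, s→5
second ordering as positions: [4, 3, 1, 2, 5]
Discordant pairs = inversions in this position sequence.
4: 3, 1, 2 → 3
3: 1, 2 → 2
1: 0
2: 0
5: 0
Total: 3 + 2 + 0 + 0 + 0 = 5

5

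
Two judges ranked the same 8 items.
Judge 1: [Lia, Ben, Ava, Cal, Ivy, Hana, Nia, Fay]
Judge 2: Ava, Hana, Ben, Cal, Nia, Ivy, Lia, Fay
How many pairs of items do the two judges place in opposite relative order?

Assign each item its position (1..8) in the first ordering, then rewrite the second ordering as that position sequence:
positions: Lia→1, Ben→2, Ava→3, Cal→4, Ivy→5, Hana→6, Nia→7, Fay→8
second ordering as positions: [3, 6, 2, 4, 7, 5, 1, 8]
Discordant pairs = inversions in this position sequence.
3: 2, 1 → 2
6: 2, 4, 5, 1 → 4
2: 1 → 1
4: 1 → 1
7: 5, 1 → 2
5: 1 → 1
1: 0
8: 0
Total: 2 + 4 + 1 + 1 + 2 + 1 + 0 + 0 = 11

11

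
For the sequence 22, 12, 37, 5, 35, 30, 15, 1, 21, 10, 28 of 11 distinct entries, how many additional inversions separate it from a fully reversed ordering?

Maximum inversions for 11 distinct elements is C(11, 2) = 11·10/2 = 55.
Current inversions — for each element, count later smaller elements:
22: 6
12: 3
37: 8
5: 1
35: 6
30: 5
15: 2
1: 0
21: 1
10: 0
28: 0
Current total: 6 + 3 + 8 + 1 + 6 + 5 + 2 + 0 + 1 + 0 + 0 = 32
Shortfall: 55 − 32 = 23

23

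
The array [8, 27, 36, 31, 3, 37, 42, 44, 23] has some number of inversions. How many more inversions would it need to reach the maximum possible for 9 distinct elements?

Maximum inversions for 9 distinct elements is C(9, 2) = 9·8/2 = 36.
Current inversions — for each element, count later smaller elements:
8: 1
27: 2
36: 3
31: 2
3: 0
37: 1
42: 1
44: 1
23: 0
Current total: 1 + 2 + 3 + 2 + 0 + 1 + 1 + 1 + 0 = 11
Shortfall: 36 − 11 = 25

25 inversions short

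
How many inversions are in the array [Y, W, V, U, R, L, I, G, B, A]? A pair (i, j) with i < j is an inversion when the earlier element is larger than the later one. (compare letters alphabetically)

45

For each element, count later entries that are smaller:
Y: 9
W: 8
V: 7
U: 6
R: 5
L: 4
I: 3
G: 2
B: 1
A: 0
Sum: 9 + 8 + 7 + 6 + 5 + 4 + 3 + 2 + 1 + 0 = 45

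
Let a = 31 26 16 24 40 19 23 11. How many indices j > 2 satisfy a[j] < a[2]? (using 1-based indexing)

The element at index 2 is 26.
Elements after it: 16, 24, 40, 19, 23, 11
Those smaller than 26: 16, 24, 19, 23, 11

5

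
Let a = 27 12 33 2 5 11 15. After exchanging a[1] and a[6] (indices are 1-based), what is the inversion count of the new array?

Positions 1 and 6 hold 27 and 11; after swapping, the array is [11, 12, 33, 2, 5, 27, 15].
Element-by-element contributions:
11 → 2, 5 → 2
12 → 2, 5 → 2
33 → 2, 5, 27, 15 → 4
2 → none → 0
5 → none → 0
27 → 15 → 1
15 → none → 0
Sum: 2 + 2 + 4 + 0 + 0 + 1 + 0 = 9

9 inversions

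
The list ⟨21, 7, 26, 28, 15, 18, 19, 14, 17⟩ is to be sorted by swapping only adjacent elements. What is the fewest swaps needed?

21 swaps

The minimum number of adjacent swaps to sort an array equals its inversion count, since every such swap removes exactly one inversion.
Count inversions — for each element, later elements that are smaller:
21: 7, 15, 18, 19, 14, 17 → 6
7: none → 0
26: 15, 18, 19, 14, 17 → 5
28: 15, 18, 19, 14, 17 → 5
15: 14 → 1
18: 14, 17 → 2
19: 14, 17 → 2
14: none → 0
17: none → 0
Total inversions: 6 + 0 + 5 + 5 + 1 + 2 + 2 + 0 + 0 = 21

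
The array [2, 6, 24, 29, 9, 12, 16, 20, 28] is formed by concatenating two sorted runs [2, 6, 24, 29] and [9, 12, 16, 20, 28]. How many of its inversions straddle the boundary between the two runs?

Take each right-half value and tally the left-half values above it:
r = 9: 24, 29 → 2
r = 12: 24, 29 → 2
r = 16: 24, 29 → 2
r = 20: 24, 29 → 2
r = 28: 29 → 1
Cross-inversions: 2 + 2 + 2 + 2 + 1 = 9

9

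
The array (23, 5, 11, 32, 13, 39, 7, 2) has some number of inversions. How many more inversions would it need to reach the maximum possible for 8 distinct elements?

12

Maximum inversions for 8 distinct elements is C(8, 2) = 8·7/2 = 28.
Current inversions — for each element, count later smaller elements:
23: 5
5: 1
11: 2
32: 3
13: 2
39: 2
7: 1
2: 0
Current total: 5 + 1 + 2 + 3 + 2 + 2 + 1 + 0 = 16
Shortfall: 28 − 16 = 12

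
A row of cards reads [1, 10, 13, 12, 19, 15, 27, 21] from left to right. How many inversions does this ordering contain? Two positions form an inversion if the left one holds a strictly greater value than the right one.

There are 3 out-of-order pairs.

Sweep left to right; for each value list the smaller values that follow it:
1: 0
10: 0
13: 1
12: 0
19: 1
15: 0
27: 1
21: 0
Sum: 0 + 0 + 1 + 0 + 1 + 0 + 1 + 0 = 3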